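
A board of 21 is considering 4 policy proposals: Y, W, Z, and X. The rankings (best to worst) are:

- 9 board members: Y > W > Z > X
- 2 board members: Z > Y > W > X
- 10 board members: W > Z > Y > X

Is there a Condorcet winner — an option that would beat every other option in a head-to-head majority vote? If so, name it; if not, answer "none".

Checking pairwise contests:
Z beats Y 12–9.
Y beats W 11–10.
W beats Z 19–2.
Y beats X 21–0.
Every option loses at least one head-to-head, so there is no Condorcet winner.

none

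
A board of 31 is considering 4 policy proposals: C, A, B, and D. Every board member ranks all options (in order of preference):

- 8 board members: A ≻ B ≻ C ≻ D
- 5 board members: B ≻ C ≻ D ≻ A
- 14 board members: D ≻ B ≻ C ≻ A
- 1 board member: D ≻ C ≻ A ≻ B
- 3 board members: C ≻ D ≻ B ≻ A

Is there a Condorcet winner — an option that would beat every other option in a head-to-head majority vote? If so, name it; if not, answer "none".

Checking pairwise contests:
B beats C 27–4.
C beats A 23–8.
D beats B 18–13.
C beats D 16–15.
Every option loses at least one head-to-head, so there is no Condorcet winner.

none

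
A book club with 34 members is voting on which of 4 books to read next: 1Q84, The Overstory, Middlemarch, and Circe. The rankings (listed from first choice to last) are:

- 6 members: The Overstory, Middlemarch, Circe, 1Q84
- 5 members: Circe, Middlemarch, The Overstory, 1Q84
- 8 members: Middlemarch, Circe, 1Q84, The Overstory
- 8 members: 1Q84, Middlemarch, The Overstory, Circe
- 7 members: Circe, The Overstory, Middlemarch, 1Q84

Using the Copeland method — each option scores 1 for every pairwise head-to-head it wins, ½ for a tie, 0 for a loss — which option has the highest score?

1Q84: loses to The Overstory, Middlemarch, and Circe → score 0.
The Overstory: beats 1Q84; loses to Middlemarch and Circe → score 1.
Middlemarch: beats 1Q84, The Overstory, and Circe → score 3.
Circe: beats 1Q84 and The Overstory; loses to Middlemarch → score 2.
Middlemarch has the best pairwise record.

Middlemarch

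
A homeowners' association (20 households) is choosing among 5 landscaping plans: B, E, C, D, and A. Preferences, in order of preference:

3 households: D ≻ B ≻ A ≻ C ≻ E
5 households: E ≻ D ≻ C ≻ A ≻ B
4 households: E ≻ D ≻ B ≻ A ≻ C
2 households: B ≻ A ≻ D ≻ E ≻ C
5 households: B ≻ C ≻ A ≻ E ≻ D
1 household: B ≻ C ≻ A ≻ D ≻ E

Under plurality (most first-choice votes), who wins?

E

First-place votes: B 8, E 9, C 0, D 3, A 0.
E has the most first-place votes.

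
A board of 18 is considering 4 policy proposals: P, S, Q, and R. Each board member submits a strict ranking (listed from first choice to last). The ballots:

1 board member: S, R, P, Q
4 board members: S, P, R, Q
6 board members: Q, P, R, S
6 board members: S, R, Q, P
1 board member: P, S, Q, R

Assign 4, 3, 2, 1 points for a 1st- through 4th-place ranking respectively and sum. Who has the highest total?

S

P: 1·2 + 4·3 + 6·3 + 6·1 + 1·4 = 42
S: 1·4 + 4·4 + 6·1 + 6·4 + 1·3 = 53
Q: 1·1 + 4·1 + 6·4 + 6·2 + 1·2 = 43
R: 1·3 + 4·2 + 6·2 + 6·3 + 1·1 = 42
S has the highest Borda score (53).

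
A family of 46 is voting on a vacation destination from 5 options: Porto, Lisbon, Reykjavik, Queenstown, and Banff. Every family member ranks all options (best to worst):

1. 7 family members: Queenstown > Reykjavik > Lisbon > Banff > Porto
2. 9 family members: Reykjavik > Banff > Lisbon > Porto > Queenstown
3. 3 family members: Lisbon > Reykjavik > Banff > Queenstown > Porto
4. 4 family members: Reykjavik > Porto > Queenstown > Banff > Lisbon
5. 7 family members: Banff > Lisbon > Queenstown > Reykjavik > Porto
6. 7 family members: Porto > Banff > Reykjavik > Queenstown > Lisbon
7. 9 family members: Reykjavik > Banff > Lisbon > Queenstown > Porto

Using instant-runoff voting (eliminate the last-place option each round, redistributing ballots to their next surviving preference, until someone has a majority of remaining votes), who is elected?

Reykjavik

Round 1: Porto 7, Lisbon 3, Reykjavik 22, Queenstown 7, Banff 7. Eliminate Lisbon.
Round 2: Porto 7, Reykjavik 25, Queenstown 7, Banff 7. Reykjavik has a majority.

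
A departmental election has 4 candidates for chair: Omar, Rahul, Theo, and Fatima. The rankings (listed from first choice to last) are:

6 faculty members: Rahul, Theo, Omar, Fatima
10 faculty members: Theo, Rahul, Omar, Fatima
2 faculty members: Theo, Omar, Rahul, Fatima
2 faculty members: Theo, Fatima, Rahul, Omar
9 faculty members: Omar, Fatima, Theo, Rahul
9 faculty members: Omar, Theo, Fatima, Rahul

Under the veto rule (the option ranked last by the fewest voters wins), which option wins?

Last-place votes: Omar 2, Rahul 18, Theo 0, Fatima 18.
Theo is ranked last by the fewest voters, so Theo wins.

Theo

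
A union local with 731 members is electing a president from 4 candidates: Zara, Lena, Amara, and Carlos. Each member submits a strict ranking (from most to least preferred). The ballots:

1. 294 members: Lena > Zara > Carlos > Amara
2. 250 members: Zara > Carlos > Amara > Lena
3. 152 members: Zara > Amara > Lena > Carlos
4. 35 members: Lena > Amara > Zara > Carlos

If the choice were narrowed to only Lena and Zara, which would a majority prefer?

Voters preferring Lena to Zara: 329; preferring Zara to Lena: 402.
Zara wins the head-to-head.

Zara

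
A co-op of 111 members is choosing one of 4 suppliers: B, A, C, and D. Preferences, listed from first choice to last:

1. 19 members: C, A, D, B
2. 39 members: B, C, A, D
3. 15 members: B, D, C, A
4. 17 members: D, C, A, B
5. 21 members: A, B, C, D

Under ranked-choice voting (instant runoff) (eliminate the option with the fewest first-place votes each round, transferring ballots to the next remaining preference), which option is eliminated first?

Round 1: B 54, A 21, C 19, D 17. Eliminate D.

D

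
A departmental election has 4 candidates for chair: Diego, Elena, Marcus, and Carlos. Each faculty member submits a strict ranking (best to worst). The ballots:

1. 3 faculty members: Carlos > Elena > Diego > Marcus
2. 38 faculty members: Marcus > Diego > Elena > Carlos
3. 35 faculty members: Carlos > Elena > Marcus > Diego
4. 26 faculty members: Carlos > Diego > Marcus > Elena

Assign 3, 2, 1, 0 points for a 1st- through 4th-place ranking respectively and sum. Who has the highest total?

Carlos

Diego: 3·1 + 38·2 + 35·0 + 26·2 = 131
Elena: 3·2 + 38·1 + 35·2 + 26·0 = 114
Marcus: 3·0 + 38·3 + 35·1 + 26·1 = 175
Carlos: 3·3 + 38·0 + 35·3 + 26·3 = 192
Carlos has the highest Borda score (192).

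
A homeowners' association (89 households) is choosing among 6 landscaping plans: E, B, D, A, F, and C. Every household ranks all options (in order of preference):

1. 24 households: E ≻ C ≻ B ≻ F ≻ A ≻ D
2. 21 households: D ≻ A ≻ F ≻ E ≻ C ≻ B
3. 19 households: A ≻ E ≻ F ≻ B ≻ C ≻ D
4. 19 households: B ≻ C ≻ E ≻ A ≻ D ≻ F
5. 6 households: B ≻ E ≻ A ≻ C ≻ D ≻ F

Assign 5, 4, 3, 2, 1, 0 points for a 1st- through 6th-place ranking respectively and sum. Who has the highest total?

E: 24·5 + 21·2 + 19·4 + 19·3 + 6·4 = 319
B: 24·3 + 21·0 + 19·2 + 19·5 + 6·5 = 235
D: 24·0 + 21·5 + 19·0 + 19·1 + 6·1 = 130
A: 24·1 + 21·4 + 19·5 + 19·2 + 6·3 = 259
F: 24·2 + 21·3 + 19·3 + 19·0 + 6·0 = 168
C: 24·4 + 21·1 + 19·1 + 19·4 + 6·2 = 224
E has the highest Borda score (319).

E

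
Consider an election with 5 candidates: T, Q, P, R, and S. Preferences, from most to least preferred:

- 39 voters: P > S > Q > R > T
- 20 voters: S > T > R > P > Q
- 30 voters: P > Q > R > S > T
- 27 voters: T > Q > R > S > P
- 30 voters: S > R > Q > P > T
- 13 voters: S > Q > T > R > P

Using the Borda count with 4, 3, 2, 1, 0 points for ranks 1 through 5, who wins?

T: 39·0 + 20·3 + 30·0 + 27·4 + 30·0 + 13·2 = 194
Q: 39·2 + 20·0 + 30·3 + 27·3 + 30·2 + 13·3 = 348
P: 39·4 + 20·1 + 30·4 + 27·0 + 30·1 + 13·0 = 326
R: 39·1 + 20·2 + 30·2 + 27·2 + 30·3 + 13·1 = 296
S: 39·3 + 20·4 + 30·1 + 27·1 + 30·4 + 13·4 = 426
S has the highest Borda score (426).

S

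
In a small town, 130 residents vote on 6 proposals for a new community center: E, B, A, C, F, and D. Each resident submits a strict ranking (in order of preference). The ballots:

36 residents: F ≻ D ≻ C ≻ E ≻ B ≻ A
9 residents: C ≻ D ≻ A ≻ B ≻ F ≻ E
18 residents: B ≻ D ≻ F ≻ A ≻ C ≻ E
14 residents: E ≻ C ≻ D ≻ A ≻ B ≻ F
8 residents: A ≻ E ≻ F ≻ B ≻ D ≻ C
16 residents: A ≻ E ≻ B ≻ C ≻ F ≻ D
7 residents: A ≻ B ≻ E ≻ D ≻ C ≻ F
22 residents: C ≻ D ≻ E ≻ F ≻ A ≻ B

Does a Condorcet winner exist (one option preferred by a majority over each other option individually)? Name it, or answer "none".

D

D vs E: 85–45 for D.
D vs B: 81–49 for D.
D vs A: 99–31 for D.
D vs C: 69–61 for D.
D vs F: 70–60 for D.
D beats every other option head-to-head.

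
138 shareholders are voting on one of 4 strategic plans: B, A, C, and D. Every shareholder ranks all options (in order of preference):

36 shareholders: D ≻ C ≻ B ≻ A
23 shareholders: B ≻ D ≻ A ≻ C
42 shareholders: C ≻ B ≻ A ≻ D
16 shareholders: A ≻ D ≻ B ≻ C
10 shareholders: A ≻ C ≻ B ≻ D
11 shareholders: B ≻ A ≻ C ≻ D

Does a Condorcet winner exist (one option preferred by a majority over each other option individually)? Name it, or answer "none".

Checking pairwise contests:
C beats B 88–50.
B beats A 112–26.
D beats C 75–63.
B beats D 86–52.
Every option loses at least one head-to-head, so there is no Condorcet winner.

none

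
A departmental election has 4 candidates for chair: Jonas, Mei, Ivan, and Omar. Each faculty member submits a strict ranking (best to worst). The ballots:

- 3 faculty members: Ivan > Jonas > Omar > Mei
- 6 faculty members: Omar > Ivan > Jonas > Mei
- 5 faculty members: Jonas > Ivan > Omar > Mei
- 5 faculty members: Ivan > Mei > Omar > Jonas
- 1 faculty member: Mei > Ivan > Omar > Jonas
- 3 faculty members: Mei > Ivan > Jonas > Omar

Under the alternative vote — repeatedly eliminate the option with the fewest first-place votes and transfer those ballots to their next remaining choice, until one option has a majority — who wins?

Round 1: Jonas 5, Mei 4, Ivan 8, Omar 6. Eliminate Mei.
Round 2: Jonas 5, Ivan 12, Omar 6. Ivan has a majority.

Ivan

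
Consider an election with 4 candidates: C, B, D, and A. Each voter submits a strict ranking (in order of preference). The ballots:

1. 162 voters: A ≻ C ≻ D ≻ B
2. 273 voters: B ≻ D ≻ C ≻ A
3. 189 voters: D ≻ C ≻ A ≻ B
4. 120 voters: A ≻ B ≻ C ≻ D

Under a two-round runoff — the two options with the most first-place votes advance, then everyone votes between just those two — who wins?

Round 1 first-place votes: C 0, B 273, D 189, A 282.
A and B advance.
Runoff: A is preferred to B by 471 voters; B by 273.
A wins the runoff.

A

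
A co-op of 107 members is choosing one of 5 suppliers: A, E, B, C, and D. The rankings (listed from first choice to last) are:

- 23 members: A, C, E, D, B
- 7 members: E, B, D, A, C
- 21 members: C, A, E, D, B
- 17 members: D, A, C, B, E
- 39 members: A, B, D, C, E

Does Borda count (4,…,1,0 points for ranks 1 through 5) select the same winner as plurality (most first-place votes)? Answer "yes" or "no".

Borda — scores: A 369, E 116, B 155, C 226, D 204. Winner: A.
Plurality — first-place votes: A 62, E 7, B 0, C 21, D 17. Winner: A.
The two methods agree.

yes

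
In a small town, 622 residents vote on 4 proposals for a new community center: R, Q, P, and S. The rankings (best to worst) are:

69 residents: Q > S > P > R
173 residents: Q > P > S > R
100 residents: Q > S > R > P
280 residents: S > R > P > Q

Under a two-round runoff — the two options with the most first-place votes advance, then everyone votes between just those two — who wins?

Round 1 first-place votes: R 0, Q 342, P 0, S 280.
Q and S advance.
Runoff: Q is preferred to S by 342 voters; S by 280.
Q wins the runoff.

Q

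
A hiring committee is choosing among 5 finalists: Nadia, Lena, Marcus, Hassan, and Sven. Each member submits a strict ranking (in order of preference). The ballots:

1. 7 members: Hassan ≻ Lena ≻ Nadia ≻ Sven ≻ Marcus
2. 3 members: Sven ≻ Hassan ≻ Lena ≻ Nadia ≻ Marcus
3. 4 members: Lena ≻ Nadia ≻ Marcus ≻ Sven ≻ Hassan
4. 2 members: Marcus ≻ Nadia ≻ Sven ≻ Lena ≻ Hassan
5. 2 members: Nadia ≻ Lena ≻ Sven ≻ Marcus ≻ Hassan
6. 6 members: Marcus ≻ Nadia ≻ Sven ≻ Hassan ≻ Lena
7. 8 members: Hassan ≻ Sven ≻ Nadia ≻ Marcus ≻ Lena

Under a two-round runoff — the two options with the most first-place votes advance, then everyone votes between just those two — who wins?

Round 1 first-place votes: Nadia 2, Lena 4, Marcus 8, Hassan 15, Sven 3.
Hassan and Marcus advance.
Runoff: Hassan is preferred to Marcus by 18 voters; Marcus by 14.
Hassan wins the runoff.

Hassan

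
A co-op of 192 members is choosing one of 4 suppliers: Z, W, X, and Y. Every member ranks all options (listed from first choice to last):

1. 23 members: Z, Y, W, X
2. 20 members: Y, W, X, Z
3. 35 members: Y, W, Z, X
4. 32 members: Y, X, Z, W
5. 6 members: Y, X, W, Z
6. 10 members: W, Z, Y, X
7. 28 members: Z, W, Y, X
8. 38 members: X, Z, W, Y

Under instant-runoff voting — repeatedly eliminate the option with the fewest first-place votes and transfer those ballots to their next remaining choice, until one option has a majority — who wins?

Round 1: Z 51, W 10, X 38, Y 93. Eliminate W.
Round 2: Z 61, X 38, Y 93. Eliminate X.
Round 3: Z 99, Y 93. Z has a majority.

Z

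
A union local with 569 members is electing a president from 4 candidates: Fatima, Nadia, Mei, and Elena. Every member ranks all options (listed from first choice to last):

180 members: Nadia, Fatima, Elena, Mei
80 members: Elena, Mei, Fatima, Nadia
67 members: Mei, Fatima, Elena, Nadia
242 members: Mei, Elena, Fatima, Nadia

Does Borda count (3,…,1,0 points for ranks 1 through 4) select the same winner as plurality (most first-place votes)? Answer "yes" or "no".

Borda — scores: Fatima 816, Nadia 540, Mei 1087, Elena 971. Winner: Mei.
Plurality — first-place votes: Fatima 0, Nadia 180, Mei 309, Elena 80. Winner: Mei.
The two methods agree.

yes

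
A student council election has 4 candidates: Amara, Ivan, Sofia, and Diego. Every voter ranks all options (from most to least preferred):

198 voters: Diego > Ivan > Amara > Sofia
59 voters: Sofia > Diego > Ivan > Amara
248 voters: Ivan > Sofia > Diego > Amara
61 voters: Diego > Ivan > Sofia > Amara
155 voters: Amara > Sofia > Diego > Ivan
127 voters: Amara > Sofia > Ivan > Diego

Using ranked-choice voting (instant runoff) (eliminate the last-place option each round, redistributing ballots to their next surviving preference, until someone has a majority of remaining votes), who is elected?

Round 1: Amara 282, Ivan 248, Sofia 59, Diego 259. Eliminate Sofia.
Round 2: Amara 282, Ivan 248, Diego 318. Eliminate Ivan.
Round 3: Amara 282, Diego 566. Diego has a majority.

Diego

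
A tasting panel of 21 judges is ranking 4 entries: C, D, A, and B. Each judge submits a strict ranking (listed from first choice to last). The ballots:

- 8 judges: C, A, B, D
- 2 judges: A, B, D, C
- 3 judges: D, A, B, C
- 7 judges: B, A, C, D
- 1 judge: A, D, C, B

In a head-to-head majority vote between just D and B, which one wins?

B

Voters preferring D to B: 4; preferring B to D: 17.
B wins the head-to-head.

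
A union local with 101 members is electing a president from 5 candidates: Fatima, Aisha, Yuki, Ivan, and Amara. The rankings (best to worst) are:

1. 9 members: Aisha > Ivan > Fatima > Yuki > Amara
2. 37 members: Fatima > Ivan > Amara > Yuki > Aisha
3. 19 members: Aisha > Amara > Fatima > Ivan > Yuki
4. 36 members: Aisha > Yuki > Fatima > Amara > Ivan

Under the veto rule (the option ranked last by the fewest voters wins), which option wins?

Last-place votes: Fatima 0, Aisha 37, Yuki 19, Ivan 36, Amara 9.
Fatima is ranked last by the fewest voters, so Fatima wins.

Fatima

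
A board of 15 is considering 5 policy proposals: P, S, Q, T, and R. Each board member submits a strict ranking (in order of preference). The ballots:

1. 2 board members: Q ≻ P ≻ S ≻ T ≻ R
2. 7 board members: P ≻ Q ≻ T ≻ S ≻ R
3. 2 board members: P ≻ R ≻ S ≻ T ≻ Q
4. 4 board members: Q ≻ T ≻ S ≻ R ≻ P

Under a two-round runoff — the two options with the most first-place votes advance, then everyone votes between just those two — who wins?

Round 1 first-place votes: P 9, S 0, Q 6, T 0, R 0.
P and Q advance.
Runoff: P is preferred to Q by 9 voters; Q by 6.
P wins the runoff.

P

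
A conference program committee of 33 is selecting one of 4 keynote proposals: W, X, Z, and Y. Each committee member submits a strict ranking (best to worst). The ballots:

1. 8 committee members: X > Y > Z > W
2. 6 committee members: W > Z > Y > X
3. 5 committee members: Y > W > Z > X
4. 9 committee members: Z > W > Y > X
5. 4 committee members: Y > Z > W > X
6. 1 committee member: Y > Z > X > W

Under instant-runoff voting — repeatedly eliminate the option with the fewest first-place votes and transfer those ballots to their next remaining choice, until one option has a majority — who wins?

Round 1: W 6, X 8, Z 9, Y 10. Eliminate W.
Round 2: X 8, Z 15, Y 10. Eliminate X.
Round 3: Z 15, Y 18. Y has a majority.

Y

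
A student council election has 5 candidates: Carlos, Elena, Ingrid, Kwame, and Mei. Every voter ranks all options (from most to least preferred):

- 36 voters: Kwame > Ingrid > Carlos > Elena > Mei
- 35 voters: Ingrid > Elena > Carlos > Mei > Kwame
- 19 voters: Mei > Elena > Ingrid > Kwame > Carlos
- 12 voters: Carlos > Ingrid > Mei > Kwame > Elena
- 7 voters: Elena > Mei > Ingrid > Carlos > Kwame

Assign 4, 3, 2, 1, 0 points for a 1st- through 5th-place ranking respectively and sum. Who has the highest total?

Carlos: 36·2 + 35·2 + 19·0 + 12·4 + 7·1 = 197
Elena: 36·1 + 35·3 + 19·3 + 12·0 + 7·4 = 226
Ingrid: 36·3 + 35·4 + 19·2 + 12·3 + 7·2 = 336
Kwame: 36·4 + 35·0 + 19·1 + 12·1 + 7·0 = 175
Mei: 36·0 + 35·1 + 19·4 + 12·2 + 7·3 = 156
Ingrid has the highest Borda score (336).

Ingrid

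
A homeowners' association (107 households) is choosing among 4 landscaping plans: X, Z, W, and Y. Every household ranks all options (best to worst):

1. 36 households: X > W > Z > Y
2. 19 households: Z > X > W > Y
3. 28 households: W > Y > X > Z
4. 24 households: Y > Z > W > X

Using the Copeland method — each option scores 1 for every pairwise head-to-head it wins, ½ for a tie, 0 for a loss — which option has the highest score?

X

X: beats Z, W, and Y → score 3.
Z: beats Y; loses to X and W → score 1.
W: beats Z and Y; loses to X → score 2.
Y: loses to X, Z, and W → score 0.
X has the best pairwise record.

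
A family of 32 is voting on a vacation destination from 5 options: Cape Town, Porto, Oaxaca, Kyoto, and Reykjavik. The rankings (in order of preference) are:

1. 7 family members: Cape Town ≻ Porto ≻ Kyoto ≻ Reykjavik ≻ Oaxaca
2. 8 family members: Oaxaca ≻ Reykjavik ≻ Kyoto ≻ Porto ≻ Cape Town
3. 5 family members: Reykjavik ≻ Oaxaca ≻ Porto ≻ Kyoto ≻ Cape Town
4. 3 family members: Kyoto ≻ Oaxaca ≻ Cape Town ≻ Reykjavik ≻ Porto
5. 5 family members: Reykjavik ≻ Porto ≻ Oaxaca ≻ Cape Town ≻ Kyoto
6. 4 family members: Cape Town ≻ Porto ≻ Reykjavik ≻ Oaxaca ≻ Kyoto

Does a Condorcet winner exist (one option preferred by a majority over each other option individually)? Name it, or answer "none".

Reykjavik

Reykjavik vs Cape Town: 18–14 for Reykjavik.
Reykjavik vs Porto: 21–11 for Reykjavik.
Reykjavik vs Oaxaca: 21–11 for Reykjavik.
Reykjavik vs Kyoto: 22–10 for Reykjavik.
Reykjavik beats every other option head-to-head.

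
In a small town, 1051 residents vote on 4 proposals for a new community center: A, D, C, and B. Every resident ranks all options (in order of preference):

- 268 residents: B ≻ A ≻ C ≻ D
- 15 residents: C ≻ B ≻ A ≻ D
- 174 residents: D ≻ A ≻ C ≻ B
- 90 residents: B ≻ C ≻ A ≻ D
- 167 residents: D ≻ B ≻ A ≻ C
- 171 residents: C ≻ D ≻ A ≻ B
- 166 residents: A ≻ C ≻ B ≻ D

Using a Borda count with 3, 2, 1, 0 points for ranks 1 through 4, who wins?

A: 268·2 + 15·1 + 174·2 + 90·1 + 167·1 + 171·1 + 166·3 = 1825
D: 268·0 + 15·0 + 174·3 + 90·0 + 167·3 + 171·2 + 166·0 = 1365
C: 268·1 + 15·3 + 174·1 + 90·2 + 167·0 + 171·3 + 166·2 = 1512
B: 268·3 + 15·2 + 174·0 + 90·3 + 167·2 + 171·0 + 166·1 = 1604
A has the highest Borda score (1825).

A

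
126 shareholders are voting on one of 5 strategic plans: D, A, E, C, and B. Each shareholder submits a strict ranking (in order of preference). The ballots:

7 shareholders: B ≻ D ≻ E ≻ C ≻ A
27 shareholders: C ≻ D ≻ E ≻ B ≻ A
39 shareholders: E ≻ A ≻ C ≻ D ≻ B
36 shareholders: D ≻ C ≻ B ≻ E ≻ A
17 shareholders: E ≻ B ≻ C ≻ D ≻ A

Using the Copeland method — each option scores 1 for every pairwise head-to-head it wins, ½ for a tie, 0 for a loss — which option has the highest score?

D: beats A, E, and B; loses to C → score 3.
A: loses to D, E, C, and B → score 0.
E: beats A and B; ties C; loses to D → score 2.5.
C: beats D, A, and B; ties E → score 3.5.
B: beats A; loses to D, E, and C → score 1.
C has the best pairwise record.

C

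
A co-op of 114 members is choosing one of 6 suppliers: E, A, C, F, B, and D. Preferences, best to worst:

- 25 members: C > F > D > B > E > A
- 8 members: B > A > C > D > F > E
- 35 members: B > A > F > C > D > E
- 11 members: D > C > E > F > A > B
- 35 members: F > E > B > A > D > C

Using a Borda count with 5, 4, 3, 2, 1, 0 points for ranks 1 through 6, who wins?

F

E: 25·1 + 8·0 + 35·0 + 11·3 + 35·4 = 198
A: 25·0 + 8·4 + 35·4 + 11·1 + 35·2 = 253
C: 25·5 + 8·3 + 35·2 + 11·4 + 35·0 = 263
F: 25·4 + 8·1 + 35·3 + 11·2 + 35·5 = 410
B: 25·2 + 8·5 + 35·5 + 11·0 + 35·3 = 370
D: 25·3 + 8·2 + 35·1 + 11·5 + 35·1 = 216
F has the highest Borda score (410).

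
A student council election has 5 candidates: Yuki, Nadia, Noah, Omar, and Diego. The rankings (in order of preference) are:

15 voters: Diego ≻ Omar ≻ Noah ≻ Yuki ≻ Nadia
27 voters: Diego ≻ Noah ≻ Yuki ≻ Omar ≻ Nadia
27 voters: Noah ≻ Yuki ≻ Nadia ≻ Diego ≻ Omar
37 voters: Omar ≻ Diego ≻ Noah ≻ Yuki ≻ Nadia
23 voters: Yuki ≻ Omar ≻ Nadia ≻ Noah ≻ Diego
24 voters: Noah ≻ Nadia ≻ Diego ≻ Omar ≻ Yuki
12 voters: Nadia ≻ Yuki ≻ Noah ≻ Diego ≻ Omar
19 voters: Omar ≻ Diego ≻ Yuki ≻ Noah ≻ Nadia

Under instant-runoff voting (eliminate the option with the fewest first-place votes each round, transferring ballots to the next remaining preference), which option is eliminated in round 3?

Diego

Round 1: Yuki 23, Nadia 12, Noah 51, Omar 56, Diego 42. Eliminate Nadia.
Round 2: Yuki 35, Noah 51, Omar 56, Diego 42. Eliminate Yuki.
Round 3: Noah 63, Omar 79, Diego 42. Eliminate Diego.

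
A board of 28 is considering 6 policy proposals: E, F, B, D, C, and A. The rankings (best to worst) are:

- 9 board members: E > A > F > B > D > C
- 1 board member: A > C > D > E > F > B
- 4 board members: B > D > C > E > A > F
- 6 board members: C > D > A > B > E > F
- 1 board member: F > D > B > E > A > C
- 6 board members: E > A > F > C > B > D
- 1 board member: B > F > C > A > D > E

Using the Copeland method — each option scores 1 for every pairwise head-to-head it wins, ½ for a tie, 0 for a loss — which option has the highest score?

E: beats F, B, D, C, and A → score 5.
F: beats B, D, and C; loses to E and A → score 3.
B: beats D and C; loses to E, F, and A → score 2.
D: ties C; loses to E, F, B, and A → score 0.5.
C: ties D; loses to E, F, B, and A → score 0.5.
A: beats F, B, D, and C; loses to E → score 4.
E has the best pairwise record.

E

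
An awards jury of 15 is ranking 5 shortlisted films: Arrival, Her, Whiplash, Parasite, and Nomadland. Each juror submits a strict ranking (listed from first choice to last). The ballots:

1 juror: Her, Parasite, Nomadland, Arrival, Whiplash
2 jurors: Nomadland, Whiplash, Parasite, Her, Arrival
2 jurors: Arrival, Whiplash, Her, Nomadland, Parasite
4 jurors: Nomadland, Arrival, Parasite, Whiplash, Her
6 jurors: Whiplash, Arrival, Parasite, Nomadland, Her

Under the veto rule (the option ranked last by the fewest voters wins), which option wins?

Last-place votes: Arrival 2, Her 10, Whiplash 1, Parasite 2, Nomadland 0.
Nomadland is ranked last by the fewest voters, so Nomadland wins.

Nomadland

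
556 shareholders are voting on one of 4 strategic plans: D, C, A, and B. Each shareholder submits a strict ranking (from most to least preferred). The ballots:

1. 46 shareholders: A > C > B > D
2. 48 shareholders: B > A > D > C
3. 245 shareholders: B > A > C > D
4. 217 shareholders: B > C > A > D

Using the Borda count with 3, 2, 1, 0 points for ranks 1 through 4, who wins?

B

D: 46·0 + 48·1 + 245·0 + 217·0 = 48
C: 46·2 + 48·0 + 245·1 + 217·2 = 771
A: 46·3 + 48·2 + 245·2 + 217·1 = 941
B: 46·1 + 48·3 + 245·3 + 217·3 = 1576
B has the highest Borda score (1576).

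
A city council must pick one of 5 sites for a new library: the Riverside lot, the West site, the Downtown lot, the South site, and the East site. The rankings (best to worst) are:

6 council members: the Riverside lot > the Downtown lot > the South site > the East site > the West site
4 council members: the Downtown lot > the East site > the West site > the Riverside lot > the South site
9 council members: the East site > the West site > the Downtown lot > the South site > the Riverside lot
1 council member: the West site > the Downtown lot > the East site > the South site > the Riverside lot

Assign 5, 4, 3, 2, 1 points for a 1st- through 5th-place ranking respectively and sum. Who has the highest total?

the Riverside lot: 6·5 + 4·2 + 9·1 + 1·1 = 48
the West site: 6·1 + 4·3 + 9·4 + 1·5 = 59
the Downtown lot: 6·4 + 4·5 + 9·3 + 1·4 = 75
the South site: 6·3 + 4·1 + 9·2 + 1·2 = 42
the East site: 6·2 + 4·4 + 9·5 + 1·3 = 76
the East site has the highest Borda score (76).

the East site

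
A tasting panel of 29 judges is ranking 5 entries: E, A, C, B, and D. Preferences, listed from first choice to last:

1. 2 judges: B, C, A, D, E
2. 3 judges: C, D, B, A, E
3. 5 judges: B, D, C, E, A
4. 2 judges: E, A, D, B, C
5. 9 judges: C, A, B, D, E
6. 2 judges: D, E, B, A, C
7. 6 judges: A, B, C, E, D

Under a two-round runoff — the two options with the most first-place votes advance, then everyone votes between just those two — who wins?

B

Round 1 first-place votes: E 2, A 6, C 12, B 7, D 2.
C and B advance.
Runoff: C is preferred to B by 12 voters; B by 17.
B wins the runoff.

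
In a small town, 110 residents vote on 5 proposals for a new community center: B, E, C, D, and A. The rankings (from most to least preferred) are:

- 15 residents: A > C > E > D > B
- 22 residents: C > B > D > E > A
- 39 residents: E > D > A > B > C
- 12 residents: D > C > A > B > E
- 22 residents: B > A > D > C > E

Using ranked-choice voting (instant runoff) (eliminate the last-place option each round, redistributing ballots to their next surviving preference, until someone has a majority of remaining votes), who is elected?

Round 1: B 22, E 39, C 22, D 12, A 15. Eliminate D.
Round 2: B 22, E 39, C 34, A 15. Eliminate A.
Round 3: B 22, E 39, C 49. Eliminate B.
Round 4: E 39, C 71. C has a majority.

C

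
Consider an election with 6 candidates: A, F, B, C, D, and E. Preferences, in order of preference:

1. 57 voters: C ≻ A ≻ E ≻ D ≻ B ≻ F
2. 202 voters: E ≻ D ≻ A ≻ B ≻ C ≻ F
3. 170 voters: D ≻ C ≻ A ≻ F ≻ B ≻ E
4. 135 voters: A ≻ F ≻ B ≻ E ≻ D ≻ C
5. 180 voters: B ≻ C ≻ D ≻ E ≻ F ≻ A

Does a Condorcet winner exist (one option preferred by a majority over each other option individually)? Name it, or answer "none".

none

Checking pairwise contests:
C beats A 407–337.
A beats F 564–180.
A beats B 564–180.
B beats C 517–227.
E beats D 394–350.
B beats E 485–259.
Every option loses at least one head-to-head, so there is no Condorcet winner.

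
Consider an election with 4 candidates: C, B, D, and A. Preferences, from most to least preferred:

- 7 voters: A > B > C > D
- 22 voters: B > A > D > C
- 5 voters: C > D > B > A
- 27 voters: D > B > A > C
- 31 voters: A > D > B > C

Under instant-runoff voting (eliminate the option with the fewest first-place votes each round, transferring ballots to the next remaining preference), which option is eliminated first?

C

Round 1: C 5, B 22, D 27, A 38. Eliminate C.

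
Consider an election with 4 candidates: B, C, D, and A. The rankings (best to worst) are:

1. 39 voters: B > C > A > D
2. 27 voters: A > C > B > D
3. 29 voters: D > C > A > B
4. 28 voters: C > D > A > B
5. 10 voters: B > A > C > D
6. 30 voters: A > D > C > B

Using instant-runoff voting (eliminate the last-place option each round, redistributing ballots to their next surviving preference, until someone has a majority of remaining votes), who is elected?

Round 1: B 49, C 28, D 29, A 57. Eliminate C.
Round 2: B 49, D 57, A 57. Eliminate B.
Round 3: D 57, A 106. A has a majority.

A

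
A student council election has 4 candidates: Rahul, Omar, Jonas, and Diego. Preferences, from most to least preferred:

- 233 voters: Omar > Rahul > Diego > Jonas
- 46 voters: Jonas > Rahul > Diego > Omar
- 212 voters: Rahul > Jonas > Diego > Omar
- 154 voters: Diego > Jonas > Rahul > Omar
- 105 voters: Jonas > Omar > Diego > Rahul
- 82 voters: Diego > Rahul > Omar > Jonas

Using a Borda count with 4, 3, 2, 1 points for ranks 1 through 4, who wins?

Rahul

Rahul: 233·3 + 46·3 + 212·4 + 154·2 + 105·1 + 82·3 = 2344
Omar: 233·4 + 46·1 + 212·1 + 154·1 + 105·3 + 82·2 = 1823
Jonas: 233·1 + 46·4 + 212·3 + 154·3 + 105·4 + 82·1 = 2017
Diego: 233·2 + 46·2 + 212·2 + 154·4 + 105·2 + 82·4 = 2136
Rahul has the highest Borda score (2344).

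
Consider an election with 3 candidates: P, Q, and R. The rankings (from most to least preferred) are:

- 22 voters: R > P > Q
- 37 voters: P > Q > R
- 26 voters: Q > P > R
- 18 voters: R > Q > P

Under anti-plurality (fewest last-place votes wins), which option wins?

P

Last-place votes: P 18, Q 22, R 63.
P is ranked last by the fewest voters, so P wins.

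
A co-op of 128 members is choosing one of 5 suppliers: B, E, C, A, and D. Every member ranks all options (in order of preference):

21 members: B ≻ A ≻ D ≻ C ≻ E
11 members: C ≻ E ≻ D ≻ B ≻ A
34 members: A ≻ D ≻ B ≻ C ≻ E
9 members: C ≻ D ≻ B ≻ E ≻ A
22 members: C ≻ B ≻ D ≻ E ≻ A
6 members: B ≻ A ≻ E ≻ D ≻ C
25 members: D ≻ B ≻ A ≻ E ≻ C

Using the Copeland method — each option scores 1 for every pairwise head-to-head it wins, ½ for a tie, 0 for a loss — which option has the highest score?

B: beats E, C, and A; loses to D → score 3.
E: loses to B, C, A, and D → score 0.
C: beats E; loses to B, A, and D → score 1.
A: beats E and C; loses to B and D → score 2.
D: beats B, E, C, and A → score 4.
D has the best pairwise record.

D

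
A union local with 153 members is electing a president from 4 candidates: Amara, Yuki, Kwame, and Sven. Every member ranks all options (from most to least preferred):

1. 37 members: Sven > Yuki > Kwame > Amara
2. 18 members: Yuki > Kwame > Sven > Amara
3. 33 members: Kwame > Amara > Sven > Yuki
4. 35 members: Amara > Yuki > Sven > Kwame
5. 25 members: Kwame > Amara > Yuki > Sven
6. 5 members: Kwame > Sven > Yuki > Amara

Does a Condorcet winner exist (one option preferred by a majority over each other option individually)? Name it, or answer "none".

none

Checking pairwise contests:
Kwame beats Amara 118–35.
Amara beats Yuki 93–60.
Yuki beats Kwame 90–63.
Amara beats Sven 93–60.
Every option loses at least one head-to-head, so there is no Condorcet winner.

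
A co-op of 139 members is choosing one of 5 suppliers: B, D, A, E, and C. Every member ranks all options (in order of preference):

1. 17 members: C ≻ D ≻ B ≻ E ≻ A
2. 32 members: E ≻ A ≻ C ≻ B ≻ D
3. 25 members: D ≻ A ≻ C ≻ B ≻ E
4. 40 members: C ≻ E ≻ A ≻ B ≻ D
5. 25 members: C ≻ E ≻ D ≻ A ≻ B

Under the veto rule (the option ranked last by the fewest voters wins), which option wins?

C

Last-place votes: B 25, D 72, A 17, E 25, C 0.
C is ranked last by the fewest voters, so C wins.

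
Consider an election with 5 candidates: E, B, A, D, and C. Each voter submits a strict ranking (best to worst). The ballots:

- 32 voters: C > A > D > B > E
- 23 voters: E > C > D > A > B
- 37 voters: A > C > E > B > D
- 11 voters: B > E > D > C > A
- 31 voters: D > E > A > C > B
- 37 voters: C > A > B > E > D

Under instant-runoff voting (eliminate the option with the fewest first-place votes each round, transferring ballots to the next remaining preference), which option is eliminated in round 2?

Round 1: E 23, B 11, A 37, D 31, C 69. Eliminate B.
Round 2: E 34, A 37, D 31, C 69. Eliminate D.

D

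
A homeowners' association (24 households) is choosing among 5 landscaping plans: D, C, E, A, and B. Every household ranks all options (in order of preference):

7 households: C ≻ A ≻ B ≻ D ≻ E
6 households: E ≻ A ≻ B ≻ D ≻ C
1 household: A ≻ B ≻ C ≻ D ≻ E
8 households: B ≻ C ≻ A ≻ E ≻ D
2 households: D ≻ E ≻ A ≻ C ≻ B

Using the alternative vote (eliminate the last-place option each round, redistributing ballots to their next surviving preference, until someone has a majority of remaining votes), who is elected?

Round 1: D 2, C 7, E 6, A 1, B 8. Eliminate A.
Round 2: D 2, C 7, E 6, B 9. Eliminate D.
Round 3: C 7, E 8, B 9. Eliminate C.
Round 4: E 8, B 16. B has a majority.

B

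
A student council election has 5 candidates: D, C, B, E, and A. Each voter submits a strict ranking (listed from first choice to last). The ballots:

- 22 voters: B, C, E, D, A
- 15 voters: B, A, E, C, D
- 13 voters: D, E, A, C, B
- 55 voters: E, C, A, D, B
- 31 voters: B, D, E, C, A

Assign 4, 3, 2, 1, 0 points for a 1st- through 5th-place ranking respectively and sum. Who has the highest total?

E

D: 22·1 + 15·0 + 13·4 + 55·1 + 31·3 = 222
C: 22·3 + 15·1 + 13·1 + 55·3 + 31·1 = 290
B: 22·4 + 15·4 + 13·0 + 55·0 + 31·4 = 272
E: 22·2 + 15·2 + 13·3 + 55·4 + 31·2 = 395
A: 22·0 + 15·3 + 13·2 + 55·2 + 31·0 = 181
E has the highest Borda score (395).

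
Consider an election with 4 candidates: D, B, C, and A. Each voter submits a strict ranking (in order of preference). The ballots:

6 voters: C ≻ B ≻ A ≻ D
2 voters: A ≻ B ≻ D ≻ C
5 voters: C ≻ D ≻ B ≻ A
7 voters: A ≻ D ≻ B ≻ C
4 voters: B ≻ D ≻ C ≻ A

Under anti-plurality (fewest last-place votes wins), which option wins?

B

Last-place votes: D 6, B 0, C 9, A 9.
B is ranked last by the fewest voters, so B wins.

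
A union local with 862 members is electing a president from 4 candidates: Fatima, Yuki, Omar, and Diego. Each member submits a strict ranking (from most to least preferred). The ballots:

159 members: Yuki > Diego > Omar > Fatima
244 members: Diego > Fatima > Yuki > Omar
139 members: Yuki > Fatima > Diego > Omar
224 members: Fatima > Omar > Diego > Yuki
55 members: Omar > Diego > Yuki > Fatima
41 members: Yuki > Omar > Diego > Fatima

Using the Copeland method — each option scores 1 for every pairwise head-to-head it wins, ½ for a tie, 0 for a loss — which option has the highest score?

Diego

Fatima: beats Yuki and Omar; loses to Diego → score 2.
Yuki: beats Omar; loses to Fatima and Diego → score 1.
Omar: loses to Fatima, Yuki, and Diego → score 0.
Diego: beats Fatima, Yuki, and Omar → score 3.
Diego has the best pairwise record.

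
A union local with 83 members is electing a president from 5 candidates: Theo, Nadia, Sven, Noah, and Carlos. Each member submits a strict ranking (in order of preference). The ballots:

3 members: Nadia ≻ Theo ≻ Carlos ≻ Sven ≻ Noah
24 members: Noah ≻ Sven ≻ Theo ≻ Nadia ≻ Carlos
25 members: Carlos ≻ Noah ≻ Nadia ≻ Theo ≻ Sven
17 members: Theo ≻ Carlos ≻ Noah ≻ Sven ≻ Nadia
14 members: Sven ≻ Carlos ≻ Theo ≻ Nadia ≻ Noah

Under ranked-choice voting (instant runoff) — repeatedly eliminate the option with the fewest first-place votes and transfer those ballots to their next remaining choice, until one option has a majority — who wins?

Carlos

Round 1: Theo 17, Nadia 3, Sven 14, Noah 24, Carlos 25. Eliminate Nadia.
Round 2: Theo 20, Sven 14, Noah 24, Carlos 25. Eliminate Sven.
Round 3: Theo 20, Noah 24, Carlos 39. Eliminate Theo.
Round 4: Noah 24, Carlos 59. Carlos has a majority.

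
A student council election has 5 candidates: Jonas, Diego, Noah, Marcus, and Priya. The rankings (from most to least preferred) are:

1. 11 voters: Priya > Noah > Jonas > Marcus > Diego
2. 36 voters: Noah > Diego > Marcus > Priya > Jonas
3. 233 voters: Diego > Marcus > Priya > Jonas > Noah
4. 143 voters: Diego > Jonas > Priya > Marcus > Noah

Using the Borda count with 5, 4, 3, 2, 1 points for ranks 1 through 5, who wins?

Jonas: 11·3 + 36·1 + 233·2 + 143·4 = 1107
Diego: 11·1 + 36·4 + 233·5 + 143·5 = 2035
Noah: 11·4 + 36·5 + 233·1 + 143·1 = 600
Marcus: 11·2 + 36·3 + 233·4 + 143·2 = 1348
Priya: 11·5 + 36·2 + 233·3 + 143·3 = 1255
Diego has the highest Borda score (2035).

Diego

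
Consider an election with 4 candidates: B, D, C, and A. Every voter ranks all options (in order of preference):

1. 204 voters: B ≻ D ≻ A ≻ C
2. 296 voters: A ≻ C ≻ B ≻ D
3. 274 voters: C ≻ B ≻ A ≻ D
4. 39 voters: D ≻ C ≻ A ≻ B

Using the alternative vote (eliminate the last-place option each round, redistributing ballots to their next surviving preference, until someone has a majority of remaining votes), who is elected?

Round 1: B 204, D 39, C 274, A 296. Eliminate D.
Round 2: B 204, C 313, A 296. Eliminate B.
Round 3: C 313, A 500. A has a majority.

A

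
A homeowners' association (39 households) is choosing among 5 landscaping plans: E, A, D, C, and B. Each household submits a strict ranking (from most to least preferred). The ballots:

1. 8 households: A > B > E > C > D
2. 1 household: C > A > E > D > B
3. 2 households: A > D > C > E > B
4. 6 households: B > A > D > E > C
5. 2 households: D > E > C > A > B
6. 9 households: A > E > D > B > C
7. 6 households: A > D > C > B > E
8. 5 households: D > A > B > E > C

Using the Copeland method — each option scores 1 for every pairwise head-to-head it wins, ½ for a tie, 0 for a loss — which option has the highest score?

A

E: beats C; loses to A, D, and B → score 1.
A: beats E, D, C, and B → score 4.
D: beats E, C, and B; loses to A → score 3.
C: loses to E, A, D, and B → score 0.
B: beats E and C; loses to A and D → score 2.
A has the best pairwise record.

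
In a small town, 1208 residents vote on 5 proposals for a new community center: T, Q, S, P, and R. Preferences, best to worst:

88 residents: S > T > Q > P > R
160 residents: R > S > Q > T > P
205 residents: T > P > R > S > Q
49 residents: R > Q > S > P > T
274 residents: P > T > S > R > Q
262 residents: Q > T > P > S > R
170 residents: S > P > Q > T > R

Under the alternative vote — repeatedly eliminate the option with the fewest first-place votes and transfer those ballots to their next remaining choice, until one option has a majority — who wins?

Round 1: T 205, Q 262, S 258, P 274, R 209. Eliminate T.
Round 2: Q 262, S 258, P 479, R 209. Eliminate R.
Round 3: Q 311, S 418, P 479. Eliminate Q.
Round 4: S 467, P 741. P has a majority.

P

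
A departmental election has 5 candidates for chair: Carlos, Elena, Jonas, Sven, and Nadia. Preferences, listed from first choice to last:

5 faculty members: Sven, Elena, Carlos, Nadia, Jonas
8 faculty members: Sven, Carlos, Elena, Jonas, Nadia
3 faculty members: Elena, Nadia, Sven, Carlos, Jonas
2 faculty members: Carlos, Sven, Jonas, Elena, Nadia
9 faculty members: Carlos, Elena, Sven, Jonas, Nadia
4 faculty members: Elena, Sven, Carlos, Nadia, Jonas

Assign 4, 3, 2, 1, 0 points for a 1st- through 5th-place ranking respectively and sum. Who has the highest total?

Sven

Carlos: 5·2 + 8·3 + 3·1 + 2·4 + 9·4 + 4·2 = 89
Elena: 5·3 + 8·2 + 3·4 + 2·1 + 9·3 + 4·4 = 88
Jonas: 5·0 + 8·1 + 3·0 + 2·2 + 9·1 + 4·0 = 21
Sven: 5·4 + 8·4 + 3·2 + 2·3 + 9·2 + 4·3 = 94
Nadia: 5·1 + 8·0 + 3·3 + 2·0 + 9·0 + 4·1 = 18
Sven has the highest Borda score (94).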